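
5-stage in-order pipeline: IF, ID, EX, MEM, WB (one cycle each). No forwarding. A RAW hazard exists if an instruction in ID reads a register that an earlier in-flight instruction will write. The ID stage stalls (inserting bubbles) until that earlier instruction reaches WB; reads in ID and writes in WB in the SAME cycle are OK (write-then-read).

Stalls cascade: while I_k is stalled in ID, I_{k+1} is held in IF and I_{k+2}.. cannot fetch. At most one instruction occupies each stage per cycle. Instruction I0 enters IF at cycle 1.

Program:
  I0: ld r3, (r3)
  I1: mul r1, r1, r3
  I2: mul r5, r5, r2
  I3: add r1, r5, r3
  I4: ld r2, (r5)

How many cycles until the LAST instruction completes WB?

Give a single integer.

I0 ld r3 <- r3: IF@1 ID@2 stall=0 (-) EX@3 MEM@4 WB@5
I1 mul r1 <- r1,r3: IF@2 ID@3 stall=2 (RAW on I0.r3 (WB@5)) EX@6 MEM@7 WB@8
I2 mul r5 <- r5,r2: IF@3 ID@6 stall=0 (-) EX@7 MEM@8 WB@9
I3 add r1 <- r5,r3: IF@6 ID@7 stall=2 (RAW on I2.r5 (WB@9)) EX@10 MEM@11 WB@12
I4 ld r2 <- r5: IF@7 ID@10 stall=0 (-) EX@11 MEM@12 WB@13

Answer: 13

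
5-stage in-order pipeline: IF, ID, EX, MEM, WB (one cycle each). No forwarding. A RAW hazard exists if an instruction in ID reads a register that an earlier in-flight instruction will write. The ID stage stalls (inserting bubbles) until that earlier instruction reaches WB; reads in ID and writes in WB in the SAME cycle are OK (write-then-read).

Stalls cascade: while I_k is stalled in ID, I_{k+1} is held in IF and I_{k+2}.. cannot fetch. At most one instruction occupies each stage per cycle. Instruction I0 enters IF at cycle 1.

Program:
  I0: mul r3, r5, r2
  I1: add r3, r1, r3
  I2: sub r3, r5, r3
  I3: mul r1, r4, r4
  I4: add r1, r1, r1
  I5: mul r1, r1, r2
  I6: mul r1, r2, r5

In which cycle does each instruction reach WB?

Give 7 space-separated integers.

Answer: 5 8 11 12 15 18 19

Derivation:
I0 mul r3 <- r5,r2: IF@1 ID@2 stall=0 (-) EX@3 MEM@4 WB@5
I1 add r3 <- r1,r3: IF@2 ID@3 stall=2 (RAW on I0.r3 (WB@5)) EX@6 MEM@7 WB@8
I2 sub r3 <- r5,r3: IF@3 ID@6 stall=2 (RAW on I1.r3 (WB@8)) EX@9 MEM@10 WB@11
I3 mul r1 <- r4,r4: IF@6 ID@9 stall=0 (-) EX@10 MEM@11 WB@12
I4 add r1 <- r1,r1: IF@9 ID@10 stall=2 (RAW on I3.r1 (WB@12)) EX@13 MEM@14 WB@15
I5 mul r1 <- r1,r2: IF@10 ID@13 stall=2 (RAW on I4.r1 (WB@15)) EX@16 MEM@17 WB@18
I6 mul r1 <- r2,r5: IF@13 ID@16 stall=0 (-) EX@17 MEM@18 WB@19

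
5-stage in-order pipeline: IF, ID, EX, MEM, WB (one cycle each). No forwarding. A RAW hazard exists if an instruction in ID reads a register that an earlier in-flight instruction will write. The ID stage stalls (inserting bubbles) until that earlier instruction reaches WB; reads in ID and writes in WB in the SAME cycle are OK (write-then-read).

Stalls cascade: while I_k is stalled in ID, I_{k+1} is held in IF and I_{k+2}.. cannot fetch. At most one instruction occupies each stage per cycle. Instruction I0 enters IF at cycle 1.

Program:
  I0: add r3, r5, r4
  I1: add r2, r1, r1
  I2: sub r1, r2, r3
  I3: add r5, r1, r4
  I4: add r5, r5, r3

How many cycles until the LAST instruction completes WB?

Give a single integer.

I0 add r3 <- r5,r4: IF@1 ID@2 stall=0 (-) EX@3 MEM@4 WB@5
I1 add r2 <- r1,r1: IF@2 ID@3 stall=0 (-) EX@4 MEM@5 WB@6
I2 sub r1 <- r2,r3: IF@3 ID@4 stall=2 (RAW on I1.r2 (WB@6)) EX@7 MEM@8 WB@9
I3 add r5 <- r1,r4: IF@4 ID@7 stall=2 (RAW on I2.r1 (WB@9)) EX@10 MEM@11 WB@12
I4 add r5 <- r5,r3: IF@7 ID@10 stall=2 (RAW on I3.r5 (WB@12)) EX@13 MEM@14 WB@15

Answer: 15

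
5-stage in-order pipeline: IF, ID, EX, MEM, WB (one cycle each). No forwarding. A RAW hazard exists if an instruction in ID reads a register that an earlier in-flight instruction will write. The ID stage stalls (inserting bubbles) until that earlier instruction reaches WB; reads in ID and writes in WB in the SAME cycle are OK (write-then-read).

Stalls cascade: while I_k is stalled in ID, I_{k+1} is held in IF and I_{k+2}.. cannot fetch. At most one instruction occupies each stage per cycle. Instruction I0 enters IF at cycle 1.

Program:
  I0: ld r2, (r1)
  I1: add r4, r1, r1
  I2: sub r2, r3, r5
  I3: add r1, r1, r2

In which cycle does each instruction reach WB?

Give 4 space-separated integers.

I0 ld r2 <- r1: IF@1 ID@2 stall=0 (-) EX@3 MEM@4 WB@5
I1 add r4 <- r1,r1: IF@2 ID@3 stall=0 (-) EX@4 MEM@5 WB@6
I2 sub r2 <- r3,r5: IF@3 ID@4 stall=0 (-) EX@5 MEM@6 WB@7
I3 add r1 <- r1,r2: IF@4 ID@5 stall=2 (RAW on I2.r2 (WB@7)) EX@8 MEM@9 WB@10

Answer: 5 6 7 10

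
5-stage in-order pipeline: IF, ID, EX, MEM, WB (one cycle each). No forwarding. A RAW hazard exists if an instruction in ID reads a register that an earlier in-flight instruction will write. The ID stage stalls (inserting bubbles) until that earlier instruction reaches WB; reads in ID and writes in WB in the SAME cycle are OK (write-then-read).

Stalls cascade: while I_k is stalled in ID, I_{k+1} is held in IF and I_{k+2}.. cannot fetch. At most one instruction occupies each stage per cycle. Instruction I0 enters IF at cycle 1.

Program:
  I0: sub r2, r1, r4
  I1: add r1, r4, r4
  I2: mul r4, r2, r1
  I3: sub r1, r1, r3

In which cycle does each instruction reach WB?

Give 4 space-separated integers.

I0 sub r2 <- r1,r4: IF@1 ID@2 stall=0 (-) EX@3 MEM@4 WB@5
I1 add r1 <- r4,r4: IF@2 ID@3 stall=0 (-) EX@4 MEM@5 WB@6
I2 mul r4 <- r2,r1: IF@3 ID@4 stall=2 (RAW on I1.r1 (WB@6)) EX@7 MEM@8 WB@9
I3 sub r1 <- r1,r3: IF@4 ID@7 stall=0 (-) EX@8 MEM@9 WB@10

Answer: 5 6 9 10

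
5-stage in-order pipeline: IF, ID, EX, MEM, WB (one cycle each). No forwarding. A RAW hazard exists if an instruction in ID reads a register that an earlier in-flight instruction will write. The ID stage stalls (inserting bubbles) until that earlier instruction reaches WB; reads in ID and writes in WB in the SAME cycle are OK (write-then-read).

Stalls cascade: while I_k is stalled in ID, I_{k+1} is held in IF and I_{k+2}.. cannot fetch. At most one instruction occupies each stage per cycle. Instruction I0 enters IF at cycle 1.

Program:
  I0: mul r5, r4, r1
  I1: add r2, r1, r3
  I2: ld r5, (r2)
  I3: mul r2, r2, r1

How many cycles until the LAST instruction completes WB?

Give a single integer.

I0 mul r5 <- r4,r1: IF@1 ID@2 stall=0 (-) EX@3 MEM@4 WB@5
I1 add r2 <- r1,r3: IF@2 ID@3 stall=0 (-) EX@4 MEM@5 WB@6
I2 ld r5 <- r2: IF@3 ID@4 stall=2 (RAW on I1.r2 (WB@6)) EX@7 MEM@8 WB@9
I3 mul r2 <- r2,r1: IF@4 ID@7 stall=0 (-) EX@8 MEM@9 WB@10

Answer: 10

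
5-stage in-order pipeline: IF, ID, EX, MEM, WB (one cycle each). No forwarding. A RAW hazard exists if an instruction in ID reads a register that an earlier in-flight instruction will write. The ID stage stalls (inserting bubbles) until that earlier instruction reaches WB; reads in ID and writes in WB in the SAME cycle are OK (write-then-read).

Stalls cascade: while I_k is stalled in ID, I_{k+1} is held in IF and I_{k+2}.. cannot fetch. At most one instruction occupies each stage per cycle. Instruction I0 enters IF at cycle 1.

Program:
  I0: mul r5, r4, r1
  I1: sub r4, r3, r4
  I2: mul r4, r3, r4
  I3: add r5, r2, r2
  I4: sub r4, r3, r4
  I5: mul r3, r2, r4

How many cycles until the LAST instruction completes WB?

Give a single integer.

I0 mul r5 <- r4,r1: IF@1 ID@2 stall=0 (-) EX@3 MEM@4 WB@5
I1 sub r4 <- r3,r4: IF@2 ID@3 stall=0 (-) EX@4 MEM@5 WB@6
I2 mul r4 <- r3,r4: IF@3 ID@4 stall=2 (RAW on I1.r4 (WB@6)) EX@7 MEM@8 WB@9
I3 add r5 <- r2,r2: IF@4 ID@7 stall=0 (-) EX@8 MEM@9 WB@10
I4 sub r4 <- r3,r4: IF@7 ID@8 stall=1 (RAW on I2.r4 (WB@9)) EX@10 MEM@11 WB@12
I5 mul r3 <- r2,r4: IF@8 ID@10 stall=2 (RAW on I4.r4 (WB@12)) EX@13 MEM@14 WB@15

Answer: 15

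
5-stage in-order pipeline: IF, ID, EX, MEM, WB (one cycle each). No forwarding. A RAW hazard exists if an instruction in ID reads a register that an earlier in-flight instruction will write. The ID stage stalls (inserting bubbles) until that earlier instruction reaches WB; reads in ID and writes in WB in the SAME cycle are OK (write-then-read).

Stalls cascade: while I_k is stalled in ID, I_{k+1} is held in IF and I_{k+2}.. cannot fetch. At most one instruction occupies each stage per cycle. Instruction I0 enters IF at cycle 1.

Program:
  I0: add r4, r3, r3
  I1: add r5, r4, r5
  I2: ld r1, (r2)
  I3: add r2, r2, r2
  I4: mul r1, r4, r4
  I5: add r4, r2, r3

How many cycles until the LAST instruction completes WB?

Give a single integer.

Answer: 13

Derivation:
I0 add r4 <- r3,r3: IF@1 ID@2 stall=0 (-) EX@3 MEM@4 WB@5
I1 add r5 <- r4,r5: IF@2 ID@3 stall=2 (RAW on I0.r4 (WB@5)) EX@6 MEM@7 WB@8
I2 ld r1 <- r2: IF@3 ID@6 stall=0 (-) EX@7 MEM@8 WB@9
I3 add r2 <- r2,r2: IF@6 ID@7 stall=0 (-) EX@8 MEM@9 WB@10
I4 mul r1 <- r4,r4: IF@7 ID@8 stall=0 (-) EX@9 MEM@10 WB@11
I5 add r4 <- r2,r3: IF@8 ID@9 stall=1 (RAW on I3.r2 (WB@10)) EX@11 MEM@12 WB@13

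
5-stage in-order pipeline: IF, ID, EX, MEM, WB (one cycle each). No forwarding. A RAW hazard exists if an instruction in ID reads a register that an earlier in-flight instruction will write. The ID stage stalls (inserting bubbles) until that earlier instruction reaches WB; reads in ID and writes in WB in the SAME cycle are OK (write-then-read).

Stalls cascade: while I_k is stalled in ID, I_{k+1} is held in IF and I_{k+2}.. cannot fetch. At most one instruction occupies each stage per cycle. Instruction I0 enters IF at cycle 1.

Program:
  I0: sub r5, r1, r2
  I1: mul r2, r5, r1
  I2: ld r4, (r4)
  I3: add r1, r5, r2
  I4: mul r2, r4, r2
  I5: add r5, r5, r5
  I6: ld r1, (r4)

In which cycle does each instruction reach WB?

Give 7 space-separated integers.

I0 sub r5 <- r1,r2: IF@1 ID@2 stall=0 (-) EX@3 MEM@4 WB@5
I1 mul r2 <- r5,r1: IF@2 ID@3 stall=2 (RAW on I0.r5 (WB@5)) EX@6 MEM@7 WB@8
I2 ld r4 <- r4: IF@3 ID@6 stall=0 (-) EX@7 MEM@8 WB@9
I3 add r1 <- r5,r2: IF@6 ID@7 stall=1 (RAW on I1.r2 (WB@8)) EX@9 MEM@10 WB@11
I4 mul r2 <- r4,r2: IF@7 ID@9 stall=0 (-) EX@10 MEM@11 WB@12
I5 add r5 <- r5,r5: IF@9 ID@10 stall=0 (-) EX@11 MEM@12 WB@13
I6 ld r1 <- r4: IF@10 ID@11 stall=0 (-) EX@12 MEM@13 WB@14

Answer: 5 8 9 11 12 13 14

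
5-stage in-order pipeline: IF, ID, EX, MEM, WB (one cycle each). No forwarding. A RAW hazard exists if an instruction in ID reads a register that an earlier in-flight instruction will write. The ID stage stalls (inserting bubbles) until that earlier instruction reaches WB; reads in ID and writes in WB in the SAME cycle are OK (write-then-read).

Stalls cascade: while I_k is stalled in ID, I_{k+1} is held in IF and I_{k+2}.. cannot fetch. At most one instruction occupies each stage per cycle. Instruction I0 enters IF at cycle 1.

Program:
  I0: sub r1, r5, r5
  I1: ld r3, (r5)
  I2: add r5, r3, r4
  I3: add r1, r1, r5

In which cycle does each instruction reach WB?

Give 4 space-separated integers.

Answer: 5 6 9 12

Derivation:
I0 sub r1 <- r5,r5: IF@1 ID@2 stall=0 (-) EX@3 MEM@4 WB@5
I1 ld r3 <- r5: IF@2 ID@3 stall=0 (-) EX@4 MEM@5 WB@6
I2 add r5 <- r3,r4: IF@3 ID@4 stall=2 (RAW on I1.r3 (WB@6)) EX@7 MEM@8 WB@9
I3 add r1 <- r1,r5: IF@4 ID@7 stall=2 (RAW on I2.r5 (WB@9)) EX@10 MEM@11 WB@12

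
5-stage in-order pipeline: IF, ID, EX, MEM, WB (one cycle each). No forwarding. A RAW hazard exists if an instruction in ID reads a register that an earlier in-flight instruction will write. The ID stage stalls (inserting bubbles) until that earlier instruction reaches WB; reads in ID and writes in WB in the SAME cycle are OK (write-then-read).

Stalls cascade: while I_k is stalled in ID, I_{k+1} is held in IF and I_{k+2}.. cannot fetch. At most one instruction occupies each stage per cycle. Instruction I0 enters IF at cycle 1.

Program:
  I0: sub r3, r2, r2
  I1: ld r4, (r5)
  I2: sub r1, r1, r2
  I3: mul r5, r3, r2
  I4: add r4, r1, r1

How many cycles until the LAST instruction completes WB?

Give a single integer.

I0 sub r3 <- r2,r2: IF@1 ID@2 stall=0 (-) EX@3 MEM@4 WB@5
I1 ld r4 <- r5: IF@2 ID@3 stall=0 (-) EX@4 MEM@5 WB@6
I2 sub r1 <- r1,r2: IF@3 ID@4 stall=0 (-) EX@5 MEM@6 WB@7
I3 mul r5 <- r3,r2: IF@4 ID@5 stall=0 (-) EX@6 MEM@7 WB@8
I4 add r4 <- r1,r1: IF@5 ID@6 stall=1 (RAW on I2.r1 (WB@7)) EX@8 MEM@9 WB@10

Answer: 10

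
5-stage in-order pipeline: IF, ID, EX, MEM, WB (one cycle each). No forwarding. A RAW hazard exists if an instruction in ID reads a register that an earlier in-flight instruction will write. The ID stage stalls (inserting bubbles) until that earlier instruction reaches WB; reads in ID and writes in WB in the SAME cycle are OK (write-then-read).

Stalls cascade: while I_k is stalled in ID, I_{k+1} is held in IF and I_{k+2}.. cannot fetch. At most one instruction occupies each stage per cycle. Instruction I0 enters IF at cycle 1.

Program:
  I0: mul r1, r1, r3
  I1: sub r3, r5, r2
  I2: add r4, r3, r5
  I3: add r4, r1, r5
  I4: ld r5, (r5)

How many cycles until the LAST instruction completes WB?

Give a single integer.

Answer: 11

Derivation:
I0 mul r1 <- r1,r3: IF@1 ID@2 stall=0 (-) EX@3 MEM@4 WB@5
I1 sub r3 <- r5,r2: IF@2 ID@3 stall=0 (-) EX@4 MEM@5 WB@6
I2 add r4 <- r3,r5: IF@3 ID@4 stall=2 (RAW on I1.r3 (WB@6)) EX@7 MEM@8 WB@9
I3 add r4 <- r1,r5: IF@4 ID@7 stall=0 (-) EX@8 MEM@9 WB@10
I4 ld r5 <- r5: IF@7 ID@8 stall=0 (-) EX@9 MEM@10 WB@11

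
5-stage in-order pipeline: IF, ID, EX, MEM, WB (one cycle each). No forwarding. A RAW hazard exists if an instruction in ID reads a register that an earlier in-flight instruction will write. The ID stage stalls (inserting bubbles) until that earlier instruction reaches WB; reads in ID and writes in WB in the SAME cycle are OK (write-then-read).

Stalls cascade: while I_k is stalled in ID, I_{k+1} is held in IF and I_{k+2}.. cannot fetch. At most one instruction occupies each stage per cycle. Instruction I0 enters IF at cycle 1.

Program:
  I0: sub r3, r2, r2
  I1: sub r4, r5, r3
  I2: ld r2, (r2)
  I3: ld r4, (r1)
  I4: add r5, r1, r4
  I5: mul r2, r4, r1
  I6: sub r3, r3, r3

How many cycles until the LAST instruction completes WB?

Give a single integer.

I0 sub r3 <- r2,r2: IF@1 ID@2 stall=0 (-) EX@3 MEM@4 WB@5
I1 sub r4 <- r5,r3: IF@2 ID@3 stall=2 (RAW on I0.r3 (WB@5)) EX@6 MEM@7 WB@8
I2 ld r2 <- r2: IF@3 ID@6 stall=0 (-) EX@7 MEM@8 WB@9
I3 ld r4 <- r1: IF@6 ID@7 stall=0 (-) EX@8 MEM@9 WB@10
I4 add r5 <- r1,r4: IF@7 ID@8 stall=2 (RAW on I3.r4 (WB@10)) EX@11 MEM@12 WB@13
I5 mul r2 <- r4,r1: IF@8 ID@11 stall=0 (-) EX@12 MEM@13 WB@14
I6 sub r3 <- r3,r3: IF@11 ID@12 stall=0 (-) EX@13 MEM@14 WB@15

Answer: 15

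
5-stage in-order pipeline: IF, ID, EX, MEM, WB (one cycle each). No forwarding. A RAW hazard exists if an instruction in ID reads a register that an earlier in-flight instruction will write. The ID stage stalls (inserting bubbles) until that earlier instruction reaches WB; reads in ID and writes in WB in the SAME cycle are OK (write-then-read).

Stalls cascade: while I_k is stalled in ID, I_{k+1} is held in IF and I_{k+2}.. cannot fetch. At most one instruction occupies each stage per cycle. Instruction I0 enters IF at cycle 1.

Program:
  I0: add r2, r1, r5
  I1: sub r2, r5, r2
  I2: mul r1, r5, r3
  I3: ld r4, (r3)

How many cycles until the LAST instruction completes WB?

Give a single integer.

I0 add r2 <- r1,r5: IF@1 ID@2 stall=0 (-) EX@3 MEM@4 WB@5
I1 sub r2 <- r5,r2: IF@2 ID@3 stall=2 (RAW on I0.r2 (WB@5)) EX@6 MEM@7 WB@8
I2 mul r1 <- r5,r3: IF@3 ID@6 stall=0 (-) EX@7 MEM@8 WB@9
I3 ld r4 <- r3: IF@6 ID@7 stall=0 (-) EX@8 MEM@9 WB@10

Answer: 10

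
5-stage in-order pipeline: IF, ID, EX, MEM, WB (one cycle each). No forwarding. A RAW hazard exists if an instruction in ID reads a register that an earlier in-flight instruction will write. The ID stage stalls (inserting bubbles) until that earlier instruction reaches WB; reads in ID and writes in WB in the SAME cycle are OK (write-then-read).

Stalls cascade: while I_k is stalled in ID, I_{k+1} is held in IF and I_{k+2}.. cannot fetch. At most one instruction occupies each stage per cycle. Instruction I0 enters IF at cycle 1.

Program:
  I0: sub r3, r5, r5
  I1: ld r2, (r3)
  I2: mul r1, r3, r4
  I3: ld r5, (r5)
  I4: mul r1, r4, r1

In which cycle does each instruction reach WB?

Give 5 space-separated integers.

Answer: 5 8 9 10 12

Derivation:
I0 sub r3 <- r5,r5: IF@1 ID@2 stall=0 (-) EX@3 MEM@4 WB@5
I1 ld r2 <- r3: IF@2 ID@3 stall=2 (RAW on I0.r3 (WB@5)) EX@6 MEM@7 WB@8
I2 mul r1 <- r3,r4: IF@3 ID@6 stall=0 (-) EX@7 MEM@8 WB@9
I3 ld r5 <- r5: IF@6 ID@7 stall=0 (-) EX@8 MEM@9 WB@10
I4 mul r1 <- r4,r1: IF@7 ID@8 stall=1 (RAW on I2.r1 (WB@9)) EX@10 MEM@11 WB@12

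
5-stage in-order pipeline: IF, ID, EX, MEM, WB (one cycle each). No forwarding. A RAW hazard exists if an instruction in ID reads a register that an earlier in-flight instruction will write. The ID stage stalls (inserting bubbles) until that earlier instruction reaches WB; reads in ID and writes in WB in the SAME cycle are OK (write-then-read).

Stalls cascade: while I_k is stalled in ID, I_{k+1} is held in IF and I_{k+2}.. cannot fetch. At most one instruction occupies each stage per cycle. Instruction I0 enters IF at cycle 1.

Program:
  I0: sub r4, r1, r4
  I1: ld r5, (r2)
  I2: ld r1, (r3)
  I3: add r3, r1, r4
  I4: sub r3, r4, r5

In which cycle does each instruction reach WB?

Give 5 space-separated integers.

Answer: 5 6 7 10 11

Derivation:
I0 sub r4 <- r1,r4: IF@1 ID@2 stall=0 (-) EX@3 MEM@4 WB@5
I1 ld r5 <- r2: IF@2 ID@3 stall=0 (-) EX@4 MEM@5 WB@6
I2 ld r1 <- r3: IF@3 ID@4 stall=0 (-) EX@5 MEM@6 WB@7
I3 add r3 <- r1,r4: IF@4 ID@5 stall=2 (RAW on I2.r1 (WB@7)) EX@8 MEM@9 WB@10
I4 sub r3 <- r4,r5: IF@5 ID@8 stall=0 (-) EX@9 MEM@10 WB@11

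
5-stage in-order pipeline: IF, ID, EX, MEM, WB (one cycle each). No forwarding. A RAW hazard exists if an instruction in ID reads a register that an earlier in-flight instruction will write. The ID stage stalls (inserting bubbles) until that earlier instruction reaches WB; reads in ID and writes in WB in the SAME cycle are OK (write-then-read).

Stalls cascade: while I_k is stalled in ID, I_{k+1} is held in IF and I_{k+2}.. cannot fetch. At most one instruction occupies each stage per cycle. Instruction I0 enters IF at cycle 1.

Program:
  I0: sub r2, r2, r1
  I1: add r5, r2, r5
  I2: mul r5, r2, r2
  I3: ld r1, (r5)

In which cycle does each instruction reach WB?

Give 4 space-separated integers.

I0 sub r2 <- r2,r1: IF@1 ID@2 stall=0 (-) EX@3 MEM@4 WB@5
I1 add r5 <- r2,r5: IF@2 ID@3 stall=2 (RAW on I0.r2 (WB@5)) EX@6 MEM@7 WB@8
I2 mul r5 <- r2,r2: IF@3 ID@6 stall=0 (-) EX@7 MEM@8 WB@9
I3 ld r1 <- r5: IF@6 ID@7 stall=2 (RAW on I2.r5 (WB@9)) EX@10 MEM@11 WB@12

Answer: 5 8 9 12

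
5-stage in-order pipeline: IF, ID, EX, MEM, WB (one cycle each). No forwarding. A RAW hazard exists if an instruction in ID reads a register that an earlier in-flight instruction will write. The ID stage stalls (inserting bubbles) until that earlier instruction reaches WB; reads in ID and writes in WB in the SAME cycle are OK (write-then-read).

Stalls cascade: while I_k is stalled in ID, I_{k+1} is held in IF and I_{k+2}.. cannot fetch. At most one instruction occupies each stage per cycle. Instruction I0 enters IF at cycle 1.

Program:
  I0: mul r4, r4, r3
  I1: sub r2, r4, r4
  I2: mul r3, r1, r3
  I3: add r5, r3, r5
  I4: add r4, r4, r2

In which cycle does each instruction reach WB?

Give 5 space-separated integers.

I0 mul r4 <- r4,r3: IF@1 ID@2 stall=0 (-) EX@3 MEM@4 WB@5
I1 sub r2 <- r4,r4: IF@2 ID@3 stall=2 (RAW on I0.r4 (WB@5)) EX@6 MEM@7 WB@8
I2 mul r3 <- r1,r3: IF@3 ID@6 stall=0 (-) EX@7 MEM@8 WB@9
I3 add r5 <- r3,r5: IF@6 ID@7 stall=2 (RAW on I2.r3 (WB@9)) EX@10 MEM@11 WB@12
I4 add r4 <- r4,r2: IF@7 ID@10 stall=0 (-) EX@11 MEM@12 WB@13

Answer: 5 8 9 12 13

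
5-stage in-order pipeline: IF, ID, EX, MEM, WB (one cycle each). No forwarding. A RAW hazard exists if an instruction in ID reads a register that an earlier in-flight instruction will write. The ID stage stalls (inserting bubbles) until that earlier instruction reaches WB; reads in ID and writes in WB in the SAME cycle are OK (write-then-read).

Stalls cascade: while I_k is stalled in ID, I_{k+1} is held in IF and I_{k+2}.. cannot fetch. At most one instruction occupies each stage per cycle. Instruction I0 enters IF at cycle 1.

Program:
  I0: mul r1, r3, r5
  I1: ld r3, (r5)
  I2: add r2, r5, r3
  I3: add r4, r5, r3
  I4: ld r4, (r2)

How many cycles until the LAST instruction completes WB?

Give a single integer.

Answer: 12

Derivation:
I0 mul r1 <- r3,r5: IF@1 ID@2 stall=0 (-) EX@3 MEM@4 WB@5
I1 ld r3 <- r5: IF@2 ID@3 stall=0 (-) EX@4 MEM@5 WB@6
I2 add r2 <- r5,r3: IF@3 ID@4 stall=2 (RAW on I1.r3 (WB@6)) EX@7 MEM@8 WB@9
I3 add r4 <- r5,r3: IF@4 ID@7 stall=0 (-) EX@8 MEM@9 WB@10
I4 ld r4 <- r2: IF@7 ID@8 stall=1 (RAW on I2.r2 (WB@9)) EX@10 MEM@11 WB@12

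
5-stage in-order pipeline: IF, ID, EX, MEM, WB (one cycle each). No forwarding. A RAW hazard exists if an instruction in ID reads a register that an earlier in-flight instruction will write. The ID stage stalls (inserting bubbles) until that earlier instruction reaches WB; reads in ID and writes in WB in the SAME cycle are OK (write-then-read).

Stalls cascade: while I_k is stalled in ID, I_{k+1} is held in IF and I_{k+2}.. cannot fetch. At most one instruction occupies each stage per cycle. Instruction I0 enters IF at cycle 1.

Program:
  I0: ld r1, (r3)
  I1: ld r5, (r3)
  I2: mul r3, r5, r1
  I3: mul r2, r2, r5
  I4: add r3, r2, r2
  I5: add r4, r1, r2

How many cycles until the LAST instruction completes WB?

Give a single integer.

Answer: 14

Derivation:
I0 ld r1 <- r3: IF@1 ID@2 stall=0 (-) EX@3 MEM@4 WB@5
I1 ld r5 <- r3: IF@2 ID@3 stall=0 (-) EX@4 MEM@5 WB@6
I2 mul r3 <- r5,r1: IF@3 ID@4 stall=2 (RAW on I1.r5 (WB@6)) EX@7 MEM@8 WB@9
I3 mul r2 <- r2,r5: IF@4 ID@7 stall=0 (-) EX@8 MEM@9 WB@10
I4 add r3 <- r2,r2: IF@7 ID@8 stall=2 (RAW on I3.r2 (WB@10)) EX@11 MEM@12 WB@13
I5 add r4 <- r1,r2: IF@8 ID@11 stall=0 (-) EX@12 MEM@13 WB@14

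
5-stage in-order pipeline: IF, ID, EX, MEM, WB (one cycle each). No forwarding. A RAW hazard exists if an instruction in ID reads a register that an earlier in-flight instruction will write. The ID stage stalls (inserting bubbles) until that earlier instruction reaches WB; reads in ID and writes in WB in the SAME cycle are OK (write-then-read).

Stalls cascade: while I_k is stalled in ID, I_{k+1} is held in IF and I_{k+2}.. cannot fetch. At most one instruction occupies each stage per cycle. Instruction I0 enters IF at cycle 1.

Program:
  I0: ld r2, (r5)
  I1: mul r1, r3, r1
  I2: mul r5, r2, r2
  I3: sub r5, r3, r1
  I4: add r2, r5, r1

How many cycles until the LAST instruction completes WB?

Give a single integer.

I0 ld r2 <- r5: IF@1 ID@2 stall=0 (-) EX@3 MEM@4 WB@5
I1 mul r1 <- r3,r1: IF@2 ID@3 stall=0 (-) EX@4 MEM@5 WB@6
I2 mul r5 <- r2,r2: IF@3 ID@4 stall=1 (RAW on I0.r2 (WB@5)) EX@6 MEM@7 WB@8
I3 sub r5 <- r3,r1: IF@4 ID@6 stall=0 (-) EX@7 MEM@8 WB@9
I4 add r2 <- r5,r1: IF@6 ID@7 stall=2 (RAW on I3.r5 (WB@9)) EX@10 MEM@11 WB@12

Answer: 12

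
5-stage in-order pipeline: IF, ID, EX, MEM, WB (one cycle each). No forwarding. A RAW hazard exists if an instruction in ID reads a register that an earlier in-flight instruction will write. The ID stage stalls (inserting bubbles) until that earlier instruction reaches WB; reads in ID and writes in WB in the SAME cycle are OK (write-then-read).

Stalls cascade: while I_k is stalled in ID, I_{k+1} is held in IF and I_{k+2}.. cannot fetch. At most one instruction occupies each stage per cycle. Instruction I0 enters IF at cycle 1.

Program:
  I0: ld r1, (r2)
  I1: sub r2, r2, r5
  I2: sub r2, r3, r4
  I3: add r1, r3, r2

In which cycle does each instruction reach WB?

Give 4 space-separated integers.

Answer: 5 6 7 10

Derivation:
I0 ld r1 <- r2: IF@1 ID@2 stall=0 (-) EX@3 MEM@4 WB@5
I1 sub r2 <- r2,r5: IF@2 ID@3 stall=0 (-) EX@4 MEM@5 WB@6
I2 sub r2 <- r3,r4: IF@3 ID@4 stall=0 (-) EX@5 MEM@6 WB@7
I3 add r1 <- r3,r2: IF@4 ID@5 stall=2 (RAW on I2.r2 (WB@7)) EX@8 MEM@9 WB@10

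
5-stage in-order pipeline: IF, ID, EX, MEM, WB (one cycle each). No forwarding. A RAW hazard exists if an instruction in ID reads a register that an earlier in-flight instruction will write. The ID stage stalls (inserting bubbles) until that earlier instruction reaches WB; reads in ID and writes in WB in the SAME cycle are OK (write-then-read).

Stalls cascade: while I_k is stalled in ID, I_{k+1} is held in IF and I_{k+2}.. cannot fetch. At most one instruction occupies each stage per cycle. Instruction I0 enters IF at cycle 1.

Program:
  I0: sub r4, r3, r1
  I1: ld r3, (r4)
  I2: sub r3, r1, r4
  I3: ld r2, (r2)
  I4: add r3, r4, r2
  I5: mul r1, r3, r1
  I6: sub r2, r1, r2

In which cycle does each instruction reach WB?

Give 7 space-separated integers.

Answer: 5 8 9 10 13 16 19

Derivation:
I0 sub r4 <- r3,r1: IF@1 ID@2 stall=0 (-) EX@3 MEM@4 WB@5
I1 ld r3 <- r4: IF@2 ID@3 stall=2 (RAW on I0.r4 (WB@5)) EX@6 MEM@7 WB@8
I2 sub r3 <- r1,r4: IF@3 ID@6 stall=0 (-) EX@7 MEM@8 WB@9
I3 ld r2 <- r2: IF@6 ID@7 stall=0 (-) EX@8 MEM@9 WB@10
I4 add r3 <- r4,r2: IF@7 ID@8 stall=2 (RAW on I3.r2 (WB@10)) EX@11 MEM@12 WB@13
I5 mul r1 <- r3,r1: IF@8 ID@11 stall=2 (RAW on I4.r3 (WB@13)) EX@14 MEM@15 WB@16
I6 sub r2 <- r1,r2: IF@11 ID@14 stall=2 (RAW on I5.r1 (WB@16)) EX@17 MEM@18 WB@19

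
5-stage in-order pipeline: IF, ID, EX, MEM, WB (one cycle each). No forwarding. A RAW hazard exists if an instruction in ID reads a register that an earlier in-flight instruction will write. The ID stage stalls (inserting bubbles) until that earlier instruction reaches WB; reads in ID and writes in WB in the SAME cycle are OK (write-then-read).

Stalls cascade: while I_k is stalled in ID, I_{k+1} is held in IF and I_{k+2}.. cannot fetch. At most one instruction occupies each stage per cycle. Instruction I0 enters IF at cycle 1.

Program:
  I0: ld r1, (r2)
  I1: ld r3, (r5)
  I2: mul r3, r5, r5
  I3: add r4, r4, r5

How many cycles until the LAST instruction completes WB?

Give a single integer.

Answer: 8

Derivation:
I0 ld r1 <- r2: IF@1 ID@2 stall=0 (-) EX@3 MEM@4 WB@5
I1 ld r3 <- r5: IF@2 ID@3 stall=0 (-) EX@4 MEM@5 WB@6
I2 mul r3 <- r5,r5: IF@3 ID@4 stall=0 (-) EX@5 MEM@6 WB@7
I3 add r4 <- r4,r5: IF@4 ID@5 stall=0 (-) EX@6 MEM@7 WB@8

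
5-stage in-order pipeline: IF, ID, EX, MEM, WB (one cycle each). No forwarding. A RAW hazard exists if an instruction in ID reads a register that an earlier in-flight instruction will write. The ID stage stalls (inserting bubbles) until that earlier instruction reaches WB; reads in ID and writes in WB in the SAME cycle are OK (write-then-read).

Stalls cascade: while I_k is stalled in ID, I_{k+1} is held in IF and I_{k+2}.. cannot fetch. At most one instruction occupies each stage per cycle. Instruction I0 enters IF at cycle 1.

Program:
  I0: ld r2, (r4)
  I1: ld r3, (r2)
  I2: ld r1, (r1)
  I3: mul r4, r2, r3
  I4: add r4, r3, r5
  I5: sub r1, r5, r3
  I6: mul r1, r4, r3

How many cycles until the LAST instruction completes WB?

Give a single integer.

I0 ld r2 <- r4: IF@1 ID@2 stall=0 (-) EX@3 MEM@4 WB@5
I1 ld r3 <- r2: IF@2 ID@3 stall=2 (RAW on I0.r2 (WB@5)) EX@6 MEM@7 WB@8
I2 ld r1 <- r1: IF@3 ID@6 stall=0 (-) EX@7 MEM@8 WB@9
I3 mul r4 <- r2,r3: IF@6 ID@7 stall=1 (RAW on I1.r3 (WB@8)) EX@9 MEM@10 WB@11
I4 add r4 <- r3,r5: IF@7 ID@9 stall=0 (-) EX@10 MEM@11 WB@12
I5 sub r1 <- r5,r3: IF@9 ID@10 stall=0 (-) EX@11 MEM@12 WB@13
I6 mul r1 <- r4,r3: IF@10 ID@11 stall=1 (RAW on I4.r4 (WB@12)) EX@13 MEM@14 WB@15

Answer: 15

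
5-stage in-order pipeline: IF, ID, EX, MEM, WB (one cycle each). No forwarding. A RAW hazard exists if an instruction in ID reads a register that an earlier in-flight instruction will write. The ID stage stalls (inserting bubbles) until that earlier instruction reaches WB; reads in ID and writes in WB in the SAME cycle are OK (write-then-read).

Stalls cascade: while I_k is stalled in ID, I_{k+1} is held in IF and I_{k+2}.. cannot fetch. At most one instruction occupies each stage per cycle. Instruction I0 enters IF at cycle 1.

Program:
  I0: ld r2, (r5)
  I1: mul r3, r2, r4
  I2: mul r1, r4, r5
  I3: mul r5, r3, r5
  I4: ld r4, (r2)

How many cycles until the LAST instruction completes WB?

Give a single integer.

Answer: 12

Derivation:
I0 ld r2 <- r5: IF@1 ID@2 stall=0 (-) EX@3 MEM@4 WB@5
I1 mul r3 <- r2,r4: IF@2 ID@3 stall=2 (RAW on I0.r2 (WB@5)) EX@6 MEM@7 WB@8
I2 mul r1 <- r4,r5: IF@3 ID@6 stall=0 (-) EX@7 MEM@8 WB@9
I3 mul r5 <- r3,r5: IF@6 ID@7 stall=1 (RAW on I1.r3 (WB@8)) EX@9 MEM@10 WB@11
I4 ld r4 <- r2: IF@7 ID@9 stall=0 (-) EX@10 MEM@11 WB@12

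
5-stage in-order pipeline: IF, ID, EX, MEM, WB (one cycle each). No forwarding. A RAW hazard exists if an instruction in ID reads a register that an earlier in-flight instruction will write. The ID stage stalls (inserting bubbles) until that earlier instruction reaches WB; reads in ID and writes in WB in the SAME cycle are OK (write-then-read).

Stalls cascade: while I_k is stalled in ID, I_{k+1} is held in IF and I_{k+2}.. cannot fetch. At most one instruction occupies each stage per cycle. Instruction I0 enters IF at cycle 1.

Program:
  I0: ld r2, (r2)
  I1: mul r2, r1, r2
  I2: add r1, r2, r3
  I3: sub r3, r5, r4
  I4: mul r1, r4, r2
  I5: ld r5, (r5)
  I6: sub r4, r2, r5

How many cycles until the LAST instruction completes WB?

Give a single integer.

Answer: 17

Derivation:
I0 ld r2 <- r2: IF@1 ID@2 stall=0 (-) EX@3 MEM@4 WB@5
I1 mul r2 <- r1,r2: IF@2 ID@3 stall=2 (RAW on I0.r2 (WB@5)) EX@6 MEM@7 WB@8
I2 add r1 <- r2,r3: IF@3 ID@6 stall=2 (RAW on I1.r2 (WB@8)) EX@9 MEM@10 WB@11
I3 sub r3 <- r5,r4: IF@6 ID@9 stall=0 (-) EX@10 MEM@11 WB@12
I4 mul r1 <- r4,r2: IF@9 ID@10 stall=0 (-) EX@11 MEM@12 WB@13
I5 ld r5 <- r5: IF@10 ID@11 stall=0 (-) EX@12 MEM@13 WB@14
I6 sub r4 <- r2,r5: IF@11 ID@12 stall=2 (RAW on I5.r5 (WB@14)) EX@15 MEM@16 WB@17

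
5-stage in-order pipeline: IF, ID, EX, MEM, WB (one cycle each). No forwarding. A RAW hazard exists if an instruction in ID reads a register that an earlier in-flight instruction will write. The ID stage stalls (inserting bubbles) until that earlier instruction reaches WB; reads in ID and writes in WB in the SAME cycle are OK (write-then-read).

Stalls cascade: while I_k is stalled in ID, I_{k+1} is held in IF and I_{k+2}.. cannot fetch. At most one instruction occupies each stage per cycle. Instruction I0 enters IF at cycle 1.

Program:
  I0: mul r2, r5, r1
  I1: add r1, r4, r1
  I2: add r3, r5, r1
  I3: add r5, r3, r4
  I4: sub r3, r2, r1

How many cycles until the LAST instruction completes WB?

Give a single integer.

Answer: 13

Derivation:
I0 mul r2 <- r5,r1: IF@1 ID@2 stall=0 (-) EX@3 MEM@4 WB@5
I1 add r1 <- r4,r1: IF@2 ID@3 stall=0 (-) EX@4 MEM@5 WB@6
I2 add r3 <- r5,r1: IF@3 ID@4 stall=2 (RAW on I1.r1 (WB@6)) EX@7 MEM@8 WB@9
I3 add r5 <- r3,r4: IF@4 ID@7 stall=2 (RAW on I2.r3 (WB@9)) EX@10 MEM@11 WB@12
I4 sub r3 <- r2,r1: IF@7 ID@10 stall=0 (-) EX@11 MEM@12 WB@13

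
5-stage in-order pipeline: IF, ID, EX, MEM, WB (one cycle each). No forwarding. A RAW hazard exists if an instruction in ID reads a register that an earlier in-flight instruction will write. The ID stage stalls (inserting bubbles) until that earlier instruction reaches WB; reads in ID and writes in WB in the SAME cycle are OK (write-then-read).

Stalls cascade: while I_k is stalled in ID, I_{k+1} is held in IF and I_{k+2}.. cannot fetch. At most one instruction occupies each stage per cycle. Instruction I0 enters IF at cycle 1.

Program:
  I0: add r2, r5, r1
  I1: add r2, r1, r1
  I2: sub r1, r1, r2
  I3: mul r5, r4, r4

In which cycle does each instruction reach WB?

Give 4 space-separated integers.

Answer: 5 6 9 10

Derivation:
I0 add r2 <- r5,r1: IF@1 ID@2 stall=0 (-) EX@3 MEM@4 WB@5
I1 add r2 <- r1,r1: IF@2 ID@3 stall=0 (-) EX@4 MEM@5 WB@6
I2 sub r1 <- r1,r2: IF@3 ID@4 stall=2 (RAW on I1.r2 (WB@6)) EX@7 MEM@8 WB@9
I3 mul r5 <- r4,r4: IF@4 ID@7 stall=0 (-) EX@8 MEM@9 WB@10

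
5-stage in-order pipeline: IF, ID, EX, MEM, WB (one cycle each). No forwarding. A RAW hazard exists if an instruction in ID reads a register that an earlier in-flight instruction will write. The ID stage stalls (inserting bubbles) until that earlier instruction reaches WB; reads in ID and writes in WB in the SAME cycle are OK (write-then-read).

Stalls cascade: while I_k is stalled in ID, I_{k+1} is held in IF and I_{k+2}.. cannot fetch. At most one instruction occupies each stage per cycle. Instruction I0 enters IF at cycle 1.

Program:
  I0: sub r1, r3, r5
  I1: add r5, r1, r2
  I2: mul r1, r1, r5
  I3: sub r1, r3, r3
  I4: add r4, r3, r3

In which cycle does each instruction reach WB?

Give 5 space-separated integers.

Answer: 5 8 11 12 13

Derivation:
I0 sub r1 <- r3,r5: IF@1 ID@2 stall=0 (-) EX@3 MEM@4 WB@5
I1 add r5 <- r1,r2: IF@2 ID@3 stall=2 (RAW on I0.r1 (WB@5)) EX@6 MEM@7 WB@8
I2 mul r1 <- r1,r5: IF@3 ID@6 stall=2 (RAW on I1.r5 (WB@8)) EX@9 MEM@10 WB@11
I3 sub r1 <- r3,r3: IF@6 ID@9 stall=0 (-) EX@10 MEM@11 WB@12
I4 add r4 <- r3,r3: IF@9 ID@10 stall=0 (-) EX@11 MEM@12 WB@13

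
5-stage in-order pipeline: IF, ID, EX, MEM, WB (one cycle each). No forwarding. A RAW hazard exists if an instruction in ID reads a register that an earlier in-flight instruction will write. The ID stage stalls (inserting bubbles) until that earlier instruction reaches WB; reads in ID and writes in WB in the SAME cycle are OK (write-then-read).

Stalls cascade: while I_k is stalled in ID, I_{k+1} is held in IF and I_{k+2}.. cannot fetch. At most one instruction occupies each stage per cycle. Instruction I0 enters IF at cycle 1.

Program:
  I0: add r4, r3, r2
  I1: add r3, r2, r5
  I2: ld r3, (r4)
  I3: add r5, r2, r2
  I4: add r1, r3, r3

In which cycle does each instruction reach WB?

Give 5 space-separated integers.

I0 add r4 <- r3,r2: IF@1 ID@2 stall=0 (-) EX@3 MEM@4 WB@5
I1 add r3 <- r2,r5: IF@2 ID@3 stall=0 (-) EX@4 MEM@5 WB@6
I2 ld r3 <- r4: IF@3 ID@4 stall=1 (RAW on I0.r4 (WB@5)) EX@6 MEM@7 WB@8
I3 add r5 <- r2,r2: IF@4 ID@6 stall=0 (-) EX@7 MEM@8 WB@9
I4 add r1 <- r3,r3: IF@6 ID@7 stall=1 (RAW on I2.r3 (WB@8)) EX@9 MEM@10 WB@11

Answer: 5 6 8 9 11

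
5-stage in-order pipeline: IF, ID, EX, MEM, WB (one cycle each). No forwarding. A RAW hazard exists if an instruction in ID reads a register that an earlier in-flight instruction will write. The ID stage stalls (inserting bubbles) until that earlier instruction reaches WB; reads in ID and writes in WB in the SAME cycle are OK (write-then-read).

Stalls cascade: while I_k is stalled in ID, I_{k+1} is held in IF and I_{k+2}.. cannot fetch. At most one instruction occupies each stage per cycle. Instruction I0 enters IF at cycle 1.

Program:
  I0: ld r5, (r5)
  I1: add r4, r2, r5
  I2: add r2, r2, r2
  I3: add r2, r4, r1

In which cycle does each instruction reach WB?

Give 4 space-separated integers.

I0 ld r5 <- r5: IF@1 ID@2 stall=0 (-) EX@3 MEM@4 WB@5
I1 add r4 <- r2,r5: IF@2 ID@3 stall=2 (RAW on I0.r5 (WB@5)) EX@6 MEM@7 WB@8
I2 add r2 <- r2,r2: IF@3 ID@6 stall=0 (-) EX@7 MEM@8 WB@9
I3 add r2 <- r4,r1: IF@6 ID@7 stall=1 (RAW on I1.r4 (WB@8)) EX@9 MEM@10 WB@11

Answer: 5 8 9 11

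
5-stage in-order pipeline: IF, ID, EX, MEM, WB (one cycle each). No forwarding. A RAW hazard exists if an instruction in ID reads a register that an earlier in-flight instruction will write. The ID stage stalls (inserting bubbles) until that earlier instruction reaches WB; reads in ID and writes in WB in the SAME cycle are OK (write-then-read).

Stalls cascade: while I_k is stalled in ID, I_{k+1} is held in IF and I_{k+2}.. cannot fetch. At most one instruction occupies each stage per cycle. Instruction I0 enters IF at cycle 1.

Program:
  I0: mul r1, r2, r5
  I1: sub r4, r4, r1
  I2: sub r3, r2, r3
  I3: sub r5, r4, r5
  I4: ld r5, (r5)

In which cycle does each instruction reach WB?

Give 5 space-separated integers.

I0 mul r1 <- r2,r5: IF@1 ID@2 stall=0 (-) EX@3 MEM@4 WB@5
I1 sub r4 <- r4,r1: IF@2 ID@3 stall=2 (RAW on I0.r1 (WB@5)) EX@6 MEM@7 WB@8
I2 sub r3 <- r2,r3: IF@3 ID@6 stall=0 (-) EX@7 MEM@8 WB@9
I3 sub r5 <- r4,r5: IF@6 ID@7 stall=1 (RAW on I1.r4 (WB@8)) EX@9 MEM@10 WB@11
I4 ld r5 <- r5: IF@7 ID@9 stall=2 (RAW on I3.r5 (WB@11)) EX@12 MEM@13 WB@14

Answer: 5 8 9 11 14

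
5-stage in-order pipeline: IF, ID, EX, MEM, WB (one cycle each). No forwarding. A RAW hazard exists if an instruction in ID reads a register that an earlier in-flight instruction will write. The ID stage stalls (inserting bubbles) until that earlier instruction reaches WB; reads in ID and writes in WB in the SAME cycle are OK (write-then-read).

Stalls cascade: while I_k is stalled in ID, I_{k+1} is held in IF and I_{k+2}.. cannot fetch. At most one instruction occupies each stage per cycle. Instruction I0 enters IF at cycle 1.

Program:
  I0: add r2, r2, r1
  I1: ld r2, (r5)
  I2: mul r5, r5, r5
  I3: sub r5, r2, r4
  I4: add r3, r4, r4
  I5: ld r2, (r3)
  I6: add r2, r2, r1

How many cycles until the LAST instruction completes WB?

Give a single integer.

Answer: 16

Derivation:
I0 add r2 <- r2,r1: IF@1 ID@2 stall=0 (-) EX@3 MEM@4 WB@5
I1 ld r2 <- r5: IF@2 ID@3 stall=0 (-) EX@4 MEM@5 WB@6
I2 mul r5 <- r5,r5: IF@3 ID@4 stall=0 (-) EX@5 MEM@6 WB@7
I3 sub r5 <- r2,r4: IF@4 ID@5 stall=1 (RAW on I1.r2 (WB@6)) EX@7 MEM@8 WB@9
I4 add r3 <- r4,r4: IF@5 ID@7 stall=0 (-) EX@8 MEM@9 WB@10
I5 ld r2 <- r3: IF@7 ID@8 stall=2 (RAW on I4.r3 (WB@10)) EX@11 MEM@12 WB@13
I6 add r2 <- r2,r1: IF@8 ID@11 stall=2 (RAW on I5.r2 (WB@13)) EX@14 MEM@15 WB@16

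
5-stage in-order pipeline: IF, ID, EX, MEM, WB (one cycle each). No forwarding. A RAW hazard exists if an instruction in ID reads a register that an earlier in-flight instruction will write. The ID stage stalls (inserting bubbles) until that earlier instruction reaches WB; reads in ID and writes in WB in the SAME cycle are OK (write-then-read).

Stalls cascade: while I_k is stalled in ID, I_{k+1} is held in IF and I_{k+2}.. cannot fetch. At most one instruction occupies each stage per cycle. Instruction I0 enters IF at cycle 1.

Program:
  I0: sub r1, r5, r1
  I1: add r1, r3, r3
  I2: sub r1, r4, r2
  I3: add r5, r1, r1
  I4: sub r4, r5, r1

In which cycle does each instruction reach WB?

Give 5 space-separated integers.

Answer: 5 6 7 10 13

Derivation:
I0 sub r1 <- r5,r1: IF@1 ID@2 stall=0 (-) EX@3 MEM@4 WB@5
I1 add r1 <- r3,r3: IF@2 ID@3 stall=0 (-) EX@4 MEM@5 WB@6
I2 sub r1 <- r4,r2: IF@3 ID@4 stall=0 (-) EX@5 MEM@6 WB@7
I3 add r5 <- r1,r1: IF@4 ID@5 stall=2 (RAW on I2.r1 (WB@7)) EX@8 MEM@9 WB@10
I4 sub r4 <- r5,r1: IF@5 ID@8 stall=2 (RAW on I3.r5 (WB@10)) EX@11 MEM@12 WB@13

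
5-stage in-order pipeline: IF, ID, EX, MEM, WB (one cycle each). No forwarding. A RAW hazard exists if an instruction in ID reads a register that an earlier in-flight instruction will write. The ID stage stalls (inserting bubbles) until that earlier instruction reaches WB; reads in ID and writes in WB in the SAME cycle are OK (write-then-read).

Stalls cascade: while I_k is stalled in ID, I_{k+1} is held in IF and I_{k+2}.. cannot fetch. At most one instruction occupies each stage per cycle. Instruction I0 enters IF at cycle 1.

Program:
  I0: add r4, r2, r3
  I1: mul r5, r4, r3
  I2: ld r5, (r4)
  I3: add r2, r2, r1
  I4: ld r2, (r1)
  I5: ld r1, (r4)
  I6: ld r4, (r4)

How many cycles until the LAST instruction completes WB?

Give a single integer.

Answer: 13

Derivation:
I0 add r4 <- r2,r3: IF@1 ID@2 stall=0 (-) EX@3 MEM@4 WB@5
I1 mul r5 <- r4,r3: IF@2 ID@3 stall=2 (RAW on I0.r4 (WB@5)) EX@6 MEM@7 WB@8
I2 ld r5 <- r4: IF@3 ID@6 stall=0 (-) EX@7 MEM@8 WB@9
I3 add r2 <- r2,r1: IF@6 ID@7 stall=0 (-) EX@8 MEM@9 WB@10
I4 ld r2 <- r1: IF@7 ID@8 stall=0 (-) EX@9 MEM@10 WB@11
I5 ld r1 <- r4: IF@8 ID@9 stall=0 (-) EX@10 MEM@11 WB@12
I6 ld r4 <- r4: IF@9 ID@10 stall=0 (-) EX@11 MEM@12 WB@13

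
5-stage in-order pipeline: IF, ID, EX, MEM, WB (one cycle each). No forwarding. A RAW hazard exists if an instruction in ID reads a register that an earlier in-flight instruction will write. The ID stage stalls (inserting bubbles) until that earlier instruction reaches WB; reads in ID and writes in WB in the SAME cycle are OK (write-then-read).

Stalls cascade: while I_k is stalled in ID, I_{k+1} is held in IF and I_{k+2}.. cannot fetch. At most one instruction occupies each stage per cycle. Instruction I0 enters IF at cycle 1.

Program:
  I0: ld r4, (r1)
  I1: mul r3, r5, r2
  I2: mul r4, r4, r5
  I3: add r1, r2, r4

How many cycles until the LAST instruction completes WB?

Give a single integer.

I0 ld r4 <- r1: IF@1 ID@2 stall=0 (-) EX@3 MEM@4 WB@5
I1 mul r3 <- r5,r2: IF@2 ID@3 stall=0 (-) EX@4 MEM@5 WB@6
I2 mul r4 <- r4,r5: IF@3 ID@4 stall=1 (RAW on I0.r4 (WB@5)) EX@6 MEM@7 WB@8
I3 add r1 <- r2,r4: IF@4 ID@6 stall=2 (RAW on I2.r4 (WB@8)) EX@9 MEM@10 WB@11

Answer: 11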